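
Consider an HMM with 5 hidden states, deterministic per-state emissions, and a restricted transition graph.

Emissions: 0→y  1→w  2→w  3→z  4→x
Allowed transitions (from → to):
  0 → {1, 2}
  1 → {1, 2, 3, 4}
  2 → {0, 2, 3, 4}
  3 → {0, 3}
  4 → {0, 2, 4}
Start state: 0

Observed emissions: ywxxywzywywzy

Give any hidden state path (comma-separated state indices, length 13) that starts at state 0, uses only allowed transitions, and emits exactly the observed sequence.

  pos 0: y in {0}, choose 0; start
  pos 1: w in {1,2}, choose 2; 0->2 ok
  pos 2: x in {4}, choose 4; 2->4 ok
  pos 3: x in {4}, choose 4; 4->4 ok
  pos 4: y in {0}, choose 0; 4->0 ok
  pos 5: w in {1,2}, choose 2; 0->2 ok
  pos 6: z in {3}, choose 3; 2->3 ok
  pos 7: y in {0}, choose 0; 3->0 ok
  pos 8: w in {1,2}, choose 2; 0->2 ok
  pos 9: y in {0}, choose 0; 2->0 ok
  pos 10: w in {1,2}, choose 1; 0->1 ok
  pos 11: z in {3}, choose 3; 1->3 ok
  pos 12: y in {0}, choose 0; 3->0 ok

0,2,4,4,0,2,3,0,2,0,1,3,0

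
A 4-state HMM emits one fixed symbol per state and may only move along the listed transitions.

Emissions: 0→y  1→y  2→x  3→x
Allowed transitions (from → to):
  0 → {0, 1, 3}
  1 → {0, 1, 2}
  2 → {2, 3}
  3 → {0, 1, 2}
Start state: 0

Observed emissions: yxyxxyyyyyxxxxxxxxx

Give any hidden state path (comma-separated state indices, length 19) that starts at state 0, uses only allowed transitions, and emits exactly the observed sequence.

0,3,1,2,3,0,0,1,0,1,2,2,2,2,3,2,2,2,3

  pos 0: y in {0,1}, choose 0; start
  pos 1: x in {2,3}, choose 3; 0->3 ok
  pos 2: y in {0,1}, choose 1; 3->1 ok
  pos 3: x in {2,3}, choose 2; 1->2 ok
  pos 4: x in {2,3}, choose 3; 2->3 ok
  pos 5: y in {0,1}, choose 0; 3->0 ok
  pos 6: y in {0,1}, choose 0; 0->0 ok
  pos 7: y in {0,1}, choose 1; 0->1 ok
  pos 8: y in {0,1}, choose 0; 1->0 ok
  pos 9: y in {0,1}, choose 1; 0->1 ok
  pos 10: x in {2,3}, choose 2; 1->2 ok
  pos 11: x in {2,3}, choose 2; 2->2 ok
  pos 12: x in {2,3}, choose 2; 2->2 ok
  pos 13: x in {2,3}, choose 2; 2->2 ok
  pos 14: x in {2,3}, choose 3; 2->3 ok
  pos 15: x in {2,3}, choose 2; 3->2 ok
  pos 16: x in {2,3}, choose 2; 2->2 ok
  pos 17: x in {2,3}, choose 2; 2->2 ok
  pos 18: x in {2,3}, choose 3; 2->3 ok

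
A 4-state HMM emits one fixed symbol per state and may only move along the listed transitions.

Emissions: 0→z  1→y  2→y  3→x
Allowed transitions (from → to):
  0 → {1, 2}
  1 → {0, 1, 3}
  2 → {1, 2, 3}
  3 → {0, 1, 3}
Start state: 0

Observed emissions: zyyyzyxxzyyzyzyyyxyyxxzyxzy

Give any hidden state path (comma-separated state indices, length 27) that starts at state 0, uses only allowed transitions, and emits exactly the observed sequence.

  [0] z  {0}  => 0  start
  [1] y  {1,2}  => 2  0->2 ok
  [2] y  {1,2}  => 1  2->1 ok
  [3] y  {1,2}  => 1  1->1 ok
  [4] z  {0}  => 0  1->0 ok
  [5] y  {1,2}  => 1  0->1 ok
  [6] x  {3}  => 3  1->3 ok
  [7] x  {3}  => 3  3->3 ok
  [8] z  {0}  => 0  3->0 ok
  [9] y  {1,2}  => 2  0->2 ok
  [10] y  {1,2}  => 1  2->1 ok
  [11] z  {0}  => 0  1->0 ok
  [12] y  {1,2}  => 1  0->1 ok
  [13] z  {0}  => 0  1->0 ok
  [14] y  {1,2}  => 2  0->2 ok
  [15] y  {1,2}  => 2  2->2 ok
  [16] y  {1,2}  => 2  2->2 ok
  [17] x  {3}  => 3  2->3 ok
  [18] y  {1,2}  => 1  3->1 ok
  [19] y  {1,2}  => 1  1->1 ok
  [20] x  {3}  => 3  1->3 ok
  [21] x  {3}  => 3  3->3 ok
  [22] z  {0}  => 0  3->0 ok
  [23] y  {1,2}  => 1  0->1 ok
  [24] x  {3}  => 3  1->3 ok
  [25] z  {0}  => 0  3->0 ok
  [26] y  {1,2}  => 1  0->1 ok

0,2,1,1,0,1,3,3,0,2,1,0,1,0,2,2,2,3,1,1,3,3,0,1,3,0,1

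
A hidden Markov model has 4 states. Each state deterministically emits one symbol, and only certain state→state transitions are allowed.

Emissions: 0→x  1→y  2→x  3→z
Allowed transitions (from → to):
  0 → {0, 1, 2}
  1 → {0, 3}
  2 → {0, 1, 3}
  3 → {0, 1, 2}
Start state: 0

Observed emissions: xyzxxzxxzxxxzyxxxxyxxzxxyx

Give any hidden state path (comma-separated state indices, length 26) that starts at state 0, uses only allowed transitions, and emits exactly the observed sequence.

  t0 'x' -> {0,2}, take 0 (start)
  t1 'y' -> {1}, take 1 (0->1 ok)
  t2 'z' -> {3}, take 3 (1->3 ok)
  t3 'x' -> {0,2}, take 0 (3->0 ok)
  t4 'x' -> {0,2}, take 2 (0->2 ok)
  t5 'z' -> {3}, take 3 (2->3 ok)
  t6 'x' -> {0,2}, take 0 (3->0 ok)
  t7 'x' -> {0,2}, take 2 (0->2 ok)
  t8 'z' -> {3}, take 3 (2->3 ok)
  t9 'x' -> {0,2}, take 0 (3->0 ok)
  t10 'x' -> {0,2}, take 0 (0->0 ok)
  t11 'x' -> {0,2}, take 2 (0->2 ok)
  t12 'z' -> {3}, take 3 (2->3 ok)
  t13 'y' -> {1}, take 1 (3->1 ok)
  t14 'x' -> {0,2}, take 0 (1->0 ok)
  t15 'x' -> {0,2}, take 2 (0->2 ok)
  t16 'x' -> {0,2}, take 0 (2->0 ok)
  t17 'x' -> {0,2}, take 0 (0->0 ok)
  t18 'y' -> {1}, take 1 (0->1 ok)
  t19 'x' -> {0,2}, take 0 (1->0 ok)
  t20 'x' -> {0,2}, take 2 (0->2 ok)
  t21 'z' -> {3}, take 3 (2->3 ok)
  t22 'x' -> {0,2}, take 2 (3->2 ok)
  t23 'x' -> {0,2}, take 0 (2->0 ok)
  t24 'y' -> {1}, take 1 (0->1 ok)
  t25 'x' -> {0,2}, take 0 (1->0 ok)

0,1,3,0,2,3,0,2,3,0,0,2,3,1,0,2,0,0,1,0,2,3,2,0,1,0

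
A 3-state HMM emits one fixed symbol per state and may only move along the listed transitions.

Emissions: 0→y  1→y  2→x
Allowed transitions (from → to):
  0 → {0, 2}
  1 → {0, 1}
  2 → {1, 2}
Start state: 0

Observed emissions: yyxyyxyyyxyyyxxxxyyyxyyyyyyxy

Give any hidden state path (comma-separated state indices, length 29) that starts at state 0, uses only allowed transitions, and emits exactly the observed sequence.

  pos 0: y in {0,1}, choose 0; start
  pos 1: y in {0,1}, choose 0; 0->0 ok
  pos 2: x in {2}, choose 2; 0->2 ok
  pos 3: y in {0,1}, choose 1; 2->1 ok
  pos 4: y in {0,1}, choose 0; 1->0 ok
  pos 5: x in {2}, choose 2; 0->2 ok
  pos 6: y in {0,1}, choose 1; 2->1 ok
  pos 7: y in {0,1}, choose 1; 1->1 ok
  pos 8: y in {0,1}, choose 0; 1->0 ok
  pos 9: x in {2}, choose 2; 0->2 ok
  pos 10: y in {0,1}, choose 1; 2->1 ok
  pos 11: y in {0,1}, choose 1; 1->1 ok
  pos 12: y in {0,1}, choose 0; 1->0 ok
  pos 13: x in {2}, choose 2; 0->2 ok
  pos 14: x in {2}, choose 2; 2->2 ok
  pos 15: x in {2}, choose 2; 2->2 ok
  pos 16: x in {2}, choose 2; 2->2 ok
  pos 17: y in {0,1}, choose 1; 2->1 ok
  pos 18: y in {0,1}, choose 1; 1->1 ok
  pos 19: y in {0,1}, choose 0; 1->0 ok
  pos 20: x in {2}, choose 2; 0->2 ok
  pos 21: y in {0,1}, choose 1; 2->1 ok
  pos 22: y in {0,1}, choose 1; 1->1 ok
  pos 23: y in {0,1}, choose 1; 1->1 ok
  pos 24: y in {0,1}, choose 1; 1->1 ok
  pos 25: y in {0,1}, choose 0; 1->0 ok
  pos 26: y in {0,1}, choose 0; 0->0 ok
  pos 27: x in {2}, choose 2; 0->2 ok
  pos 28: y in {0,1}, choose 1; 2->1 ok

0,0,2,1,0,2,1,1,0,2,1,1,0,2,2,2,2,1,1,0,2,1,1,1,1,0,0,2,1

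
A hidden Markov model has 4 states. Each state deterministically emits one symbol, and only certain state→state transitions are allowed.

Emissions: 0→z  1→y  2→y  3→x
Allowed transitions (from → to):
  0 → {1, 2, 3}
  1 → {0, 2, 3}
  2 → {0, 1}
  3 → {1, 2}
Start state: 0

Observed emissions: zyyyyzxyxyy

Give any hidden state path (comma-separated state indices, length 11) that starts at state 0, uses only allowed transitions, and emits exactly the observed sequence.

0,1,2,1,2,0,3,1,3,2,1

  pos 0: z in {0}, choose 0; start
  pos 1: y in {1,2}, choose 1; 0->1 ok
  pos 2: y in {1,2}, choose 2; 1->2 ok
  pos 3: y in {1,2}, choose 1; 2->1 ok
  pos 4: y in {1,2}, choose 2; 1->2 ok
  pos 5: z in {0}, choose 0; 2->0 ok
  pos 6: x in {3}, choose 3; 0->3 ok
  pos 7: y in {1,2}, choose 1; 3->1 ok
  pos 8: x in {3}, choose 3; 1->3 ok
  pos 9: y in {1,2}, choose 2; 3->2 ok
  pos 10: y in {1,2}, choose 1; 2->1 ok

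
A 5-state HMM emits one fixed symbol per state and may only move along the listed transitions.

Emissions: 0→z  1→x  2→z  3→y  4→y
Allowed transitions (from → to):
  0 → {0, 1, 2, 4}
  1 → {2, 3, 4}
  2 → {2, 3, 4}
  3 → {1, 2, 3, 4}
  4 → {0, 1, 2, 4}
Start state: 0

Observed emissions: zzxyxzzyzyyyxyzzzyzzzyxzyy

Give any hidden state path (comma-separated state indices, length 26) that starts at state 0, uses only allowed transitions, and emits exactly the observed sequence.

0,0,1,3,1,2,2,3,2,4,4,4,1,3,2,2,2,4,2,2,2,3,1,2,4,4

  [0] z  {0,2}  => 0  start
  [1] z  {0,2}  => 0  0->0 ok
  [2] x  {1}  => 1  0->1 ok
  [3] y  {3,4}  => 3  1->3 ok
  [4] x  {1}  => 1  3->1 ok
  [5] z  {0,2}  => 2  1->2 ok
  [6] z  {0,2}  => 2  2->2 ok
  [7] y  {3,4}  => 3  2->3 ok
  [8] z  {0,2}  => 2  3->2 ok
  [9] y  {3,4}  => 4  2->4 ok
  [10] y  {3,4}  => 4  4->4 ok
  [11] y  {3,4}  => 4  4->4 ok
  [12] x  {1}  => 1  4->1 ok
  [13] y  {3,4}  => 3  1->3 ok
  [14] z  {0,2}  => 2  3->2 ok
  [15] z  {0,2}  => 2  2->2 ok
  [16] z  {0,2}  => 2  2->2 ok
  [17] y  {3,4}  => 4  2->4 ok
  [18] z  {0,2}  => 2  4->2 ok
  [19] z  {0,2}  => 2  2->2 ok
  [20] z  {0,2}  => 2  2->2 ok
  [21] y  {3,4}  => 3  2->3 ok
  [22] x  {1}  => 1  3->1 ok
  [23] z  {0,2}  => 2  1->2 ok
  [24] y  {3,4}  => 4  2->4 ok
  [25] y  {3,4}  => 4  4->4 ok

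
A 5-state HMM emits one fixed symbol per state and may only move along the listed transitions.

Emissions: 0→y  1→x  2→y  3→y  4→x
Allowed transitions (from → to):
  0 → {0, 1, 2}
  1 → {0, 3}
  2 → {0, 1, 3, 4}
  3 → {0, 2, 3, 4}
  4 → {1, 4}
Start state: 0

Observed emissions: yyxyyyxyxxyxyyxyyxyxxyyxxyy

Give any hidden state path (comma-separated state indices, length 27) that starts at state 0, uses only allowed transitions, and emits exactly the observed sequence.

0,0,1,3,2,0,1,3,4,1,0,1,0,0,1,0,2,1,3,4,1,0,2,4,1,0,2

  [0] y  {0,2,3}  => 0  start
  [1] y  {0,2,3}  => 0  0->0 ok
  [2] x  {1,4}  => 1  0->1 ok
  [3] y  {0,2,3}  => 3  1->3 ok
  [4] y  {0,2,3}  => 2  3->2 ok
  [5] y  {0,2,3}  => 0  2->0 ok
  [6] x  {1,4}  => 1  0->1 ok
  [7] y  {0,2,3}  => 3  1->3 ok
  [8] x  {1,4}  => 4  3->4 ok
  [9] x  {1,4}  => 1  4->1 ok
  [10] y  {0,2,3}  => 0  1->0 ok
  [11] x  {1,4}  => 1  0->1 ok
  [12] y  {0,2,3}  => 0  1->0 ok
  [13] y  {0,2,3}  => 0  0->0 ok
  [14] x  {1,4}  => 1  0->1 ok
  [15] y  {0,2,3}  => 0  1->0 ok
  [16] y  {0,2,3}  => 2  0->2 ok
  [17] x  {1,4}  => 1  2->1 ok
  [18] y  {0,2,3}  => 3  1->3 ok
  [19] x  {1,4}  => 4  3->4 ok
  [20] x  {1,4}  => 1  4->1 ok
  [21] y  {0,2,3}  => 0  1->0 ok
  [22] y  {0,2,3}  => 2  0->2 ok
  [23] x  {1,4}  => 4  2->4 ok
  [24] x  {1,4}  => 1  4->1 ok
  [25] y  {0,2,3}  => 0  1->0 ok
  [26] y  {0,2,3}  => 2  0->2 ok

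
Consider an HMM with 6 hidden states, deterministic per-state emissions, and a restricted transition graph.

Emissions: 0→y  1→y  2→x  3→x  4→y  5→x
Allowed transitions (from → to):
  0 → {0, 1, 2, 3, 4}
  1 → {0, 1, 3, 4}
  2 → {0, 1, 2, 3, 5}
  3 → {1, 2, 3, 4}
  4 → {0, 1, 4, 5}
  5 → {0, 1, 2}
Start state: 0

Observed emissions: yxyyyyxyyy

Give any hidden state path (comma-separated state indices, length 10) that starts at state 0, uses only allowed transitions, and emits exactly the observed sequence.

0,3,1,0,0,0,3,4,1,0

  0: obs=y cand={0,1,4} pick 0 [start]
  1: obs=x cand={2,3,5} pick 3 [0->3 ok]
  2: obs=y cand={0,1,4} pick 1 [3->1 ok]
  3: obs=y cand={0,1,4} pick 0 [1->0 ok]
  4: obs=y cand={0,1,4} pick 0 [0->0 ok]
  5: obs=y cand={0,1,4} pick 0 [0->0 ok]
  6: obs=x cand={2,3,5} pick 3 [0->3 ok]
  7: obs=y cand={0,1,4} pick 4 [3->4 ok]
  8: obs=y cand={0,1,4} pick 1 [4->1 ok]
  9: obs=y cand={0,1,4} pick 0 [1->0 ok]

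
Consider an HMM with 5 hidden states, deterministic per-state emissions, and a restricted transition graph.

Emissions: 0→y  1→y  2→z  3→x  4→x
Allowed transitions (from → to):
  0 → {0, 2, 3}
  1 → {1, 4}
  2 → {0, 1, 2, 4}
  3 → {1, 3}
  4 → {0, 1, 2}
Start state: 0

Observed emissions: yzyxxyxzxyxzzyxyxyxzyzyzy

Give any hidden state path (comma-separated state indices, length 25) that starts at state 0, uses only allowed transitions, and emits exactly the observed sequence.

0,2,0,3,3,1,4,2,4,1,4,2,2,1,4,1,4,1,4,2,0,2,0,2,1

  [0] y  {0,1}  => 0  start
  [1] z  {2}  => 2  0->2 ok
  [2] y  {0,1}  => 0  2->0 ok
  [3] x  {3,4}  => 3  0->3 ok
  [4] x  {3,4}  => 3  3->3 ok
  [5] y  {0,1}  => 1  3->1 ok
  [6] x  {3,4}  => 4  1->4 ok
  [7] z  {2}  => 2  4->2 ok
  [8] x  {3,4}  => 4  2->4 ok
  [9] y  {0,1}  => 1  4->1 ok
  [10] x  {3,4}  => 4  1->4 ok
  [11] z  {2}  => 2  4->2 ok
  [12] z  {2}  => 2  2->2 ok
  [13] y  {0,1}  => 1  2->1 ok
  [14] x  {3,4}  => 4  1->4 ok
  [15] y  {0,1}  => 1  4->1 ok
  [16] x  {3,4}  => 4  1->4 ok
  [17] y  {0,1}  => 1  4->1 ok
  [18] x  {3,4}  => 4  1->4 ok
  [19] z  {2}  => 2  4->2 ok
  [20] y  {0,1}  => 0  2->0 ok
  [21] z  {2}  => 2  0->2 ok
  [22] y  {0,1}  => 0  2->0 ok
  [23] z  {2}  => 2  0->2 ok
  [24] y  {0,1}  => 1  2->1 ok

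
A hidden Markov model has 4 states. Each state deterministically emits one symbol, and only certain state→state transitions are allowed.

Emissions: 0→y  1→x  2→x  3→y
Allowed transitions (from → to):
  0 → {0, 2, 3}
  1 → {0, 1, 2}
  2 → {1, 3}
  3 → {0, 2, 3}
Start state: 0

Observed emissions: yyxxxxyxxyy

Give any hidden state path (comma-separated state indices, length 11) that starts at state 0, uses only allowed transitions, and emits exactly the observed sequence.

0,0,2,1,2,1,0,2,1,0,3

  [0] y  {0,3}  => 0  start
  [1] y  {0,3}  => 0  0->0 ok
  [2] x  {1,2}  => 2  0->2 ok
  [3] x  {1,2}  => 1  2->1 ok
  [4] x  {1,2}  => 2  1->2 ok
  [5] x  {1,2}  => 1  2->1 ok
  [6] y  {0,3}  => 0  1->0 ok
  [7] x  {1,2}  => 2  0->2 ok
  [8] x  {1,2}  => 1  2->1 ok
  [9] y  {0,3}  => 0  1->0 ok
  [10] y  {0,3}  => 3  0->3 ok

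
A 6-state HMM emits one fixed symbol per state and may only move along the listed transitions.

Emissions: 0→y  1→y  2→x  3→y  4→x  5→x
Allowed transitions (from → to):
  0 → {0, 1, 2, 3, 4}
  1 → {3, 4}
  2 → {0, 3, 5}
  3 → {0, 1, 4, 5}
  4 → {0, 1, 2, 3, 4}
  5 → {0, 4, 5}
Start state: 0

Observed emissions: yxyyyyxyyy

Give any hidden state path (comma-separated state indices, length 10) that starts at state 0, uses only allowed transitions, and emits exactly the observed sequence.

0,4,3,0,3,0,4,3,1,3

  0: obs=y cand={0,1,3} pick 0 [start]
  1: obs=x cand={2,4,5} pick 4 [0->4 ok]
  2: obs=y cand={0,1,3} pick 3 [4->3 ok]
  3: obs=y cand={0,1,3} pick 0 [3->0 ok]
  4: obs=y cand={0,1,3} pick 3 [0->3 ok]
  5: obs=y cand={0,1,3} pick 0 [3->0 ok]
  6: obs=x cand={2,4,5} pick 4 [0->4 ok]
  7: obs=y cand={0,1,3} pick 3 [4->3 ok]
  8: obs=y cand={0,1,3} pick 1 [3->1 ok]
  9: obs=y cand={0,1,3} pick 3 [1->3 ok]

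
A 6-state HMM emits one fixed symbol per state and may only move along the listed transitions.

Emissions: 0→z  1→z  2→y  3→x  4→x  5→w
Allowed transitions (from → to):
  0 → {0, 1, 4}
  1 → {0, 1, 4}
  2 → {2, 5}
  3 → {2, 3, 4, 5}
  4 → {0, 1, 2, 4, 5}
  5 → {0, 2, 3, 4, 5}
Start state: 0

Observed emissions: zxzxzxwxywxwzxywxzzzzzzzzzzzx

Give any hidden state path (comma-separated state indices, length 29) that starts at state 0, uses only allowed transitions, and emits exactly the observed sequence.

  t0 'z' -> {0,1}, take 0 (start)
  t1 'x' -> {3,4}, take 4 (0->4 ok)
  t2 'z' -> {0,1}, take 1 (4->1 ok)
  t3 'x' -> {3,4}, take 4 (1->4 ok)
  t4 'z' -> {0,1}, take 1 (4->1 ok)
  t5 'x' -> {3,4}, take 4 (1->4 ok)
  t6 'w' -> {5}, take 5 (4->5 ok)
  t7 'x' -> {3,4}, take 4 (5->4 ok)
  t8 'y' -> {2}, take 2 (4->2 ok)
  t9 'w' -> {5}, take 5 (2->5 ok)
  t10 'x' -> {3,4}, take 3 (5->3 ok)
  t11 'w' -> {5}, take 5 (3->5 ok)
  t12 'z' -> {0,1}, take 0 (5->0 ok)
  t13 'x' -> {3,4}, take 4 (0->4 ok)
  t14 'y' -> {2}, take 2 (4->2 ok)
  t15 'w' -> {5}, take 5 (2->5 ok)
  t16 'x' -> {3,4}, take 4 (5->4 ok)
  t17 'z' -> {0,1}, take 1 (4->1 ok)
  t18 'z' -> {0,1}, take 0 (1->0 ok)
  t19 'z' -> {0,1}, take 0 (0->0 ok)
  t20 'z' -> {0,1}, take 1 (0->1 ok)
  t21 'z' -> {0,1}, take 1 (1->1 ok)
  t22 'z' -> {0,1}, take 0 (1->0 ok)
  t23 'z' -> {0,1}, take 1 (0->1 ok)
  t24 'z' -> {0,1}, take 1 (1->1 ok)
  t25 'z' -> {0,1}, take 1 (1->1 ok)
  t26 'z' -> {0,1}, take 1 (1->1 ok)
  t27 'z' -> {0,1}, take 1 (1->1 ok)
  t28 'x' -> {3,4}, take 4 (1->4 ok)

0,4,1,4,1,4,5,4,2,5,3,5,0,4,2,5,4,1,0,0,1,1,0,1,1,1,1,1,4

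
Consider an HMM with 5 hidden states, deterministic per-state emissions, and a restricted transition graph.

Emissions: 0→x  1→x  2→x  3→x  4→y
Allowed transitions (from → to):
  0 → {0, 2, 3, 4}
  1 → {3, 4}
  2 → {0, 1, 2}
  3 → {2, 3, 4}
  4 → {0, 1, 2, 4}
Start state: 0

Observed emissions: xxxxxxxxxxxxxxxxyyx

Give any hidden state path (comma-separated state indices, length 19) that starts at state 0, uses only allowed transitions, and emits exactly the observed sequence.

0,2,0,0,2,0,0,2,1,3,2,2,1,3,2,1,4,4,2

  [0] x  {0,1,2,3}  => 0  start
  [1] x  {0,1,2,3}  => 2  0->2 ok
  [2] x  {0,1,2,3}  => 0  2->0 ok
  [3] x  {0,1,2,3}  => 0  0->0 ok
  [4] x  {0,1,2,3}  => 2  0->2 ok
  [5] x  {0,1,2,3}  => 0  2->0 ok
  [6] x  {0,1,2,3}  => 0  0->0 ok
  [7] x  {0,1,2,3}  => 2  0->2 ok
  [8] x  {0,1,2,3}  => 1  2->1 ok
  [9] x  {0,1,2,3}  => 3  1->3 ok
  [10] x  {0,1,2,3}  => 2  3->2 ok
  [11] x  {0,1,2,3}  => 2  2->2 ok
  [12] x  {0,1,2,3}  => 1  2->1 ok
  [13] x  {0,1,2,3}  => 3  1->3 ok
  [14] x  {0,1,2,3}  => 2  3->2 ok
  [15] x  {0,1,2,3}  => 1  2->1 ok
  [16] y  {4}  => 4  1->4 ok
  [17] y  {4}  => 4  4->4 ok
  [18] x  {0,1,2,3}  => 2  4->2 ok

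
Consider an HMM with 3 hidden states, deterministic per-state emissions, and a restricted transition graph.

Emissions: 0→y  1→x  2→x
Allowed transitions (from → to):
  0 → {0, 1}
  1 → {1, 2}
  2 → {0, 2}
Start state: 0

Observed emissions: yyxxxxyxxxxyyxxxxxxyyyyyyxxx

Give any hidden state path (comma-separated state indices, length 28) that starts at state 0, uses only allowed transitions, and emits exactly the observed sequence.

  pos 0: y in {0}, choose 0; start
  pos 1: y in {0}, choose 0; 0->0 ok
  pos 2: x in {1,2}, choose 1; 0->1 ok
  pos 3: x in {1,2}, choose 1; 1->1 ok
  pos 4: x in {1,2}, choose 1; 1->1 ok
  pos 5: x in {1,2}, choose 2; 1->2 ok
  pos 6: y in {0}, choose 0; 2->0 ok
  pos 7: x in {1,2}, choose 1; 0->1 ok
  pos 8: x in {1,2}, choose 1; 1->1 ok
  pos 9: x in {1,2}, choose 1; 1->1 ok
  pos 10: x in {1,2}, choose 2; 1->2 ok
  pos 11: y in {0}, choose 0; 2->0 ok
  pos 12: y in {0}, choose 0; 0->0 ok
  pos 13: x in {1,2}, choose 1; 0->1 ok
  pos 14: x in {1,2}, choose 1; 1->1 ok
  pos 15: x in {1,2}, choose 1; 1->1 ok
  pos 16: x in {1,2}, choose 1; 1->1 ok
  pos 17: x in {1,2}, choose 1; 1->1 ok
  pos 18: x in {1,2}, choose 2; 1->2 ok
  pos 19: y in {0}, choose 0; 2->0 ok
  pos 20: y in {0}, choose 0; 0->0 ok
  pos 21: y in {0}, choose 0; 0->0 ok
  pos 22: y in {0}, choose 0; 0->0 ok
  pos 23: y in {0}, choose 0; 0->0 ok
  pos 24: y in {0}, choose 0; 0->0 ok
  pos 25: x in {1,2}, choose 1; 0->1 ok
  pos 26: x in {1,2}, choose 1; 1->1 ok
  pos 27: x in {1,2}, choose 2; 1->2 ok

0,0,1,1,1,2,0,1,1,1,2,0,0,1,1,1,1,1,2,0,0,0,0,0,0,1,1,2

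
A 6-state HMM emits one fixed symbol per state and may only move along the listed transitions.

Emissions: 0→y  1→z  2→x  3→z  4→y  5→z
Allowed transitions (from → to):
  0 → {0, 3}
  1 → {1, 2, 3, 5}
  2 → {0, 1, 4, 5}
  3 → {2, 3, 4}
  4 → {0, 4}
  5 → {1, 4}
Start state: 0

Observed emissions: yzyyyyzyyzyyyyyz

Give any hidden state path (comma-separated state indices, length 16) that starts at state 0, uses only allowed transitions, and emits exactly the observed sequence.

  0: obs=y cand={0,4} pick 0 [start]
  1: obs=z cand={1,3,5} pick 3 [0->3 ok]
  2: obs=y cand={0,4} pick 4 [3->4 ok]
  3: obs=y cand={0,4} pick 4 [4->4 ok]
  4: obs=y cand={0,4} pick 4 [4->4 ok]
  5: obs=y cand={0,4} pick 0 [4->0 ok]
  6: obs=z cand={1,3,5} pick 3 [0->3 ok]
  7: obs=y cand={0,4} pick 4 [3->4 ok]
  8: obs=y cand={0,4} pick 0 [4->0 ok]
  9: obs=z cand={1,3,5} pick 3 [0->3 ok]
  10: obs=y cand={0,4} pick 4 [3->4 ok]
  11: obs=y cand={0,4} pick 4 [4->4 ok]
  12: obs=y cand={0,4} pick 0 [4->0 ok]
  13: obs=y cand={0,4} pick 0 [0->0 ok]
  14: obs=y cand={0,4} pick 0 [0->0 ok]
  15: obs=z cand={1,3,5} pick 3 [0->3 ok]

0,3,4,4,4,0,3,4,0,3,4,4,0,0,0,3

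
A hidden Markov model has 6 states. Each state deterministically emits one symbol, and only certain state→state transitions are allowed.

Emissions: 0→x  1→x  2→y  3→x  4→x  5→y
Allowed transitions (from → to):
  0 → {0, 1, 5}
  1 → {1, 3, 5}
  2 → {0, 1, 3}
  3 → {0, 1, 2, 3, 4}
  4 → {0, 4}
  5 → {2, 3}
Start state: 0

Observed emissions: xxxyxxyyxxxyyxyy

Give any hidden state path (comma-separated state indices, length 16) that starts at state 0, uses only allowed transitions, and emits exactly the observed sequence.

0,0,0,5,3,0,5,2,3,4,0,5,2,1,5,2

  pos 0: x in {0,1,3,4}, choose 0; start
  pos 1: x in {0,1,3,4}, choose 0; 0->0 ok
  pos 2: x in {0,1,3,4}, choose 0; 0->0 ok
  pos 3: y in {2,5}, choose 5; 0->5 ok
  pos 4: x in {0,1,3,4}, choose 3; 5->3 ok
  pos 5: x in {0,1,3,4}, choose 0; 3->0 ok
  pos 6: y in {2,5}, choose 5; 0->5 ok
  pos 7: y in {2,5}, choose 2; 5->2 ok
  pos 8: x in {0,1,3,4}, choose 3; 2->3 ok
  pos 9: x in {0,1,3,4}, choose 4; 3->4 ok
  pos 10: x in {0,1,3,4}, choose 0; 4->0 ok
  pos 11: y in {2,5}, choose 5; 0->5 ok
  pos 12: y in {2,5}, choose 2; 5->2 ok
  pos 13: x in {0,1,3,4}, choose 1; 2->1 ok
  pos 14: y in {2,5}, choose 5; 1->5 ok
  pos 15: y in {2,5}, choose 2; 5->2 ok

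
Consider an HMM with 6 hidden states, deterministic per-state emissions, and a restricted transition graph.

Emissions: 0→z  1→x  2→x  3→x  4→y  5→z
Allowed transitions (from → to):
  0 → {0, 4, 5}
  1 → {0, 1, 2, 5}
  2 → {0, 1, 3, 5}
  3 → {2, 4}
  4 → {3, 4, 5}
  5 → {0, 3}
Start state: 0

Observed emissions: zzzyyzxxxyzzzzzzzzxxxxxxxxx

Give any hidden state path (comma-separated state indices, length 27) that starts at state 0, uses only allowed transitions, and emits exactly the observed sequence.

0,5,0,4,4,5,3,2,3,4,5,0,0,5,0,5,0,5,3,2,3,2,3,2,1,2,3

  0: obs=z cand={0,5} pick 0 [start]
  1: obs=z cand={0,5} pick 5 [0->5 ok]
  2: obs=z cand={0,5} pick 0 [5->0 ok]
  3: obs=y cand={4} pick 4 [0->4 ok]
  4: obs=y cand={4} pick 4 [4->4 ok]
  5: obs=z cand={0,5} pick 5 [4->5 ok]
  6: obs=x cand={1,2,3} pick 3 [5->3 ok]
  7: obs=x cand={1,2,3} pick 2 [3->2 ok]
  8: obs=x cand={1,2,3} pick 3 [2->3 ok]
  9: obs=y cand={4} pick 4 [3->4 ok]
  10: obs=z cand={0,5} pick 5 [4->5 ok]
  11: obs=z cand={0,5} pick 0 [5->0 ok]
  12: obs=z cand={0,5} pick 0 [0->0 ok]
  13: obs=z cand={0,5} pick 5 [0->5 ok]
  14: obs=z cand={0,5} pick 0 [5->0 ok]
  15: obs=z cand={0,5} pick 5 [0->5 ok]
  16: obs=z cand={0,5} pick 0 [5->0 ok]
  17: obs=z cand={0,5} pick 5 [0->5 ok]
  18: obs=x cand={1,2,3} pick 3 [5->3 ok]
  19: obs=x cand={1,2,3} pick 2 [3->2 ok]
  20: obs=x cand={1,2,3} pick 3 [2->3 ok]
  21: obs=x cand={1,2,3} pick 2 [3->2 ok]
  22: obs=x cand={1,2,3} pick 3 [2->3 ok]
  23: obs=x cand={1,2,3} pick 2 [3->2 ok]
  24: obs=x cand={1,2,3} pick 1 [2->1 ok]
  25: obs=x cand={1,2,3} pick 2 [1->2 ok]
  26: obs=x cand={1,2,3} pick 3 [2->3 ok]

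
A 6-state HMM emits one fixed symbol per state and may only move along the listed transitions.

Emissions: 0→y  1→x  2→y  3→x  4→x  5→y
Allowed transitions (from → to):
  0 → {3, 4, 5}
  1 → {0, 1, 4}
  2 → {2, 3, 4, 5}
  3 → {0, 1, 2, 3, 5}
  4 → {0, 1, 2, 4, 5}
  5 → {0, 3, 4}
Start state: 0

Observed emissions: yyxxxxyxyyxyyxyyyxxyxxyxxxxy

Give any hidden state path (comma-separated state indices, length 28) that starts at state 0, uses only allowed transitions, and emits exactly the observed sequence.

  0: obs=y cand={0,2,5} pick 0 [start]
  1: obs=y cand={0,2,5} pick 5 [0->5 ok]
  2: obs=x cand={1,3,4} pick 3 [5->3 ok]
  3: obs=x cand={1,3,4} pick 3 [3->3 ok]
  4: obs=x cand={1,3,4} pick 3 [3->3 ok]
  5: obs=x cand={1,3,4} pick 3 [3->3 ok]
  6: obs=y cand={0,2,5} pick 0 [3->0 ok]
  7: obs=x cand={1,3,4} pick 3 [0->3 ok]
  8: obs=y cand={0,2,5} pick 2 [3->2 ok]
  9: obs=y cand={0,2,5} pick 5 [2->5 ok]
  10: obs=x cand={1,3,4} pick 4 [5->4 ok]
  11: obs=y cand={0,2,5} pick 2 [4->2 ok]
  12: obs=y cand={0,2,5} pick 5 [2->5 ok]
  13: obs=x cand={1,3,4} pick 4 [5->4 ok]
  14: obs=y cand={0,2,5} pick 2 [4->2 ok]
  15: obs=y cand={0,2,5} pick 2 [2->2 ok]
  16: obs=y cand={0,2,5} pick 2 [2->2 ok]
  17: obs=x cand={1,3,4} pick 3 [2->3 ok]
  18: obs=x cand={1,3,4} pick 3 [3->3 ok]
  19: obs=y cand={0,2,5} pick 2 [3->2 ok]
  20: obs=x cand={1,3,4} pick 3 [2->3 ok]
  21: obs=x cand={1,3,4} pick 1 [3->1 ok]
  22: obs=y cand={0,2,5} pick 0 [1->0 ok]
  23: obs=x cand={1,3,4} pick 4 [0->4 ok]
  24: obs=x cand={1,3,4} pick 1 [4->1 ok]
  25: obs=x cand={1,3,4} pick 1 [1->1 ok]
  26: obs=x cand={1,3,4} pick 4 [1->4 ok]
  27: obs=y cand={0,2,5} pick 2 [4->2 ok]

0,5,3,3,3,3,0,3,2,5,4,2,5,4,2,2,2,3,3,2,3,1,0,4,1,1,4,2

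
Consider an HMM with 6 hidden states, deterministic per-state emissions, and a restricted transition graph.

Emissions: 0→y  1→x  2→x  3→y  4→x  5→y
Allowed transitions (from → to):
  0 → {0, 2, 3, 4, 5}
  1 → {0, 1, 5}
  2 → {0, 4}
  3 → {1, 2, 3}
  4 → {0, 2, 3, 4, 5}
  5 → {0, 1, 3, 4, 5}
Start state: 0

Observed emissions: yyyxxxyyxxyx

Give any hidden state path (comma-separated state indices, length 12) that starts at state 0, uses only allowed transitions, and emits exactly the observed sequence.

  0: obs=y cand={0,3,5} pick 0 [start]
  1: obs=y cand={0,3,5} pick 0 [0->0 ok]
  2: obs=y cand={0,3,5} pick 3 [0->3 ok]
  3: obs=x cand={1,2,4} pick 2 [3->2 ok]
  4: obs=x cand={1,2,4} pick 4 [2->4 ok]
  5: obs=x cand={1,2,4} pick 4 [4->4 ok]
  6: obs=y cand={0,3,5} pick 3 [4->3 ok]
  7: obs=y cand={0,3,5} pick 3 [3->3 ok]
  8: obs=x cand={1,2,4} pick 2 [3->2 ok]
  9: obs=x cand={1,2,4} pick 4 [2->4 ok]
  10: obs=y cand={0,3,5} pick 3 [4->3 ok]
  11: obs=x cand={1,2,4} pick 2 [3->2 ok]

0,0,3,2,4,4,3,3,2,4,3,2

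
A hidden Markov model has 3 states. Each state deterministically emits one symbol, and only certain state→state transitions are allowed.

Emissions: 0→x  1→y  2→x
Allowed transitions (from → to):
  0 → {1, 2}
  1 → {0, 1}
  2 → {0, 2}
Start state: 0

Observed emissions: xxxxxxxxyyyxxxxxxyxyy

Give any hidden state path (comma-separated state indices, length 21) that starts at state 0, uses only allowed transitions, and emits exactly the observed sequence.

  [0] x  {0,2}  => 0  start
  [1] x  {0,2}  => 2  0->2 ok
  [2] x  {0,2}  => 2  2->2 ok
  [3] x  {0,2}  => 0  2->0 ok
  [4] x  {0,2}  => 2  0->2 ok
  [5] x  {0,2}  => 2  2->2 ok
  [6] x  {0,2}  => 2  2->2 ok
  [7] x  {0,2}  => 0  2->0 ok
  [8] y  {1}  => 1  0->1 ok
  [9] y  {1}  => 1  1->1 ok
  [10] y  {1}  => 1  1->1 ok
  [11] x  {0,2}  => 0  1->0 ok
  [12] x  {0,2}  => 2  0->2 ok
  [13] x  {0,2}  => 0  2->0 ok
  [14] x  {0,2}  => 2  0->2 ok
  [15] x  {0,2}  => 2  2->2 ok
  [16] x  {0,2}  => 0  2->0 ok
  [17] y  {1}  => 1  0->1 ok
  [18] x  {0,2}  => 0  1->0 ok
  [19] y  {1}  => 1  0->1 ok
  [20] y  {1}  => 1  1->1 ok

0,2,2,0,2,2,2,0,1,1,1,0,2,0,2,2,0,1,0,1,1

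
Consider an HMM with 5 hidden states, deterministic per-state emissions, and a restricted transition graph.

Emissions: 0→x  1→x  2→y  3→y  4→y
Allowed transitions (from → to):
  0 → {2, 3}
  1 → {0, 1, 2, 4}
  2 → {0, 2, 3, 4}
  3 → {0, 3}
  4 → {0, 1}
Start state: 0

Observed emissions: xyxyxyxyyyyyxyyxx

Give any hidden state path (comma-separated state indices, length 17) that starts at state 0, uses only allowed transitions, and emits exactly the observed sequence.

0,2,0,2,0,2,0,2,2,3,3,3,0,2,4,1,0

  pos 0: x in {0,1}, choose 0; start
  pos 1: y in {2,3,4}, choose 2; 0->2 ok
  pos 2: x in {0,1}, choose 0; 2->0 ok
  pos 3: y in {2,3,4}, choose 2; 0->2 ok
  pos 4: x in {0,1}, choose 0; 2->0 ok
  pos 5: y in {2,3,4}, choose 2; 0->2 ok
  pos 6: x in {0,1}, choose 0; 2->0 ok
  pos 7: y in {2,3,4}, choose 2; 0->2 ok
  pos 8: y in {2,3,4}, choose 2; 2->2 ok
  pos 9: y in {2,3,4}, choose 3; 2->3 ok
  pos 10: y in {2,3,4}, choose 3; 3->3 ok
  pos 11: y in {2,3,4}, choose 3; 3->3 ok
  pos 12: x in {0,1}, choose 0; 3->0 ok
  pos 13: y in {2,3,4}, choose 2; 0->2 ok
  pos 14: y in {2,3,4}, choose 4; 2->4 ok
  pos 15: x in {0,1}, choose 1; 4->1 ok
  pos 16: x in {0,1}, choose 0; 1->0 ok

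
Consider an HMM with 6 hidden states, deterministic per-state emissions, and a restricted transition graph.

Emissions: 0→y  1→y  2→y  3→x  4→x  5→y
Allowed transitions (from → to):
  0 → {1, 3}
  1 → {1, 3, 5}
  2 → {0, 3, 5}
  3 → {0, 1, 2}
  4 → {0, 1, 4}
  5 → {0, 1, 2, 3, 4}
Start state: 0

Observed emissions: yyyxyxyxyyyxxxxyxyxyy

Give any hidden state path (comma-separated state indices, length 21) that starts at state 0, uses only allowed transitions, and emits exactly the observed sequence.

  0: obs=y cand={0,1,2,5} pick 0 [start]
  1: obs=y cand={0,1,2,5} pick 1 [0->1 ok]
  2: obs=y cand={0,1,2,5} pick 1 [1->1 ok]
  3: obs=x cand={3,4} pick 3 [1->3 ok]
  4: obs=y cand={0,1,2,5} pick 0 [3->0 ok]
  5: obs=x cand={3,4} pick 3 [0->3 ok]
  6: obs=y cand={0,1,2,5} pick 0 [3->0 ok]
  7: obs=x cand={3,4} pick 3 [0->3 ok]
  8: obs=y cand={0,1,2,5} pick 0 [3->0 ok]
  9: obs=y cand={0,1,2,5} pick 1 [0->1 ok]
  10: obs=y cand={0,1,2,5} pick 5 [1->5 ok]
  11: obs=x cand={3,4} pick 4 [5->4 ok]
  12: obs=x cand={3,4} pick 4 [4->4 ok]
  13: obs=x cand={3,4} pick 4 [4->4 ok]
  14: obs=x cand={3,4} pick 4 [4->4 ok]
  15: obs=y cand={0,1,2,5} pick 0 [4->0 ok]
  16: obs=x cand={3,4} pick 3 [0->3 ok]
  17: obs=y cand={0,1,2,5} pick 0 [3->0 ok]
  18: obs=x cand={3,4} pick 3 [0->3 ok]
  19: obs=y cand={0,1,2,5} pick 1 [3->1 ok]
  20: obs=y cand={0,1,2,5} pick 1 [1->1 ok]

0,1,1,3,0,3,0,3,0,1,5,4,4,4,4,0,3,0,3,1,1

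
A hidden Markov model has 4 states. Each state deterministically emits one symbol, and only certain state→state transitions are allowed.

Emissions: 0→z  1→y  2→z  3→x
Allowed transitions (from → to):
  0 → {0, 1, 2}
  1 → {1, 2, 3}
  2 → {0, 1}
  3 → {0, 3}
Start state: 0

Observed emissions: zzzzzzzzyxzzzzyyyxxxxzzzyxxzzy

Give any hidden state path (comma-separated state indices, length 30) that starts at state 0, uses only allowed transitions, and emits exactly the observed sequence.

0,2,0,0,0,0,0,2,1,3,0,0,2,0,1,1,1,3,3,3,3,0,2,0,1,3,3,0,2,1

  t0 'z' -> {0,2}, take 0 (start)
  t1 'z' -> {0,2}, take 2 (0->2 ok)
  t2 'z' -> {0,2}, take 0 (2->0 ok)
  t3 'z' -> {0,2}, take 0 (0->0 ok)
  t4 'z' -> {0,2}, take 0 (0->0 ok)
  t5 'z' -> {0,2}, take 0 (0->0 ok)
  t6 'z' -> {0,2}, take 0 (0->0 ok)
  t7 'z' -> {0,2}, take 2 (0->2 ok)
  t8 'y' -> {1}, take 1 (2->1 ok)
  t9 'x' -> {3}, take 3 (1->3 ok)
  t10 'z' -> {0,2}, take 0 (3->0 ok)
  t11 'z' -> {0,2}, take 0 (0->0 ok)
  t12 'z' -> {0,2}, take 2 (0->2 ok)
  t13 'z' -> {0,2}, take 0 (2->0 ok)
  t14 'y' -> {1}, take 1 (0->1 ok)
  t15 'y' -> {1}, take 1 (1->1 ok)
  t16 'y' -> {1}, take 1 (1->1 ok)
  t17 'x' -> {3}, take 3 (1->3 ok)
  t18 'x' -> {3}, take 3 (3->3 ok)
  t19 'x' -> {3}, take 3 (3->3 ok)
  t20 'x' -> {3}, take 3 (3->3 ok)
  t21 'z' -> {0,2}, take 0 (3->0 ok)
  t22 'z' -> {0,2}, take 2 (0->2 ok)
  t23 'z' -> {0,2}, take 0 (2->0 ok)
  t24 'y' -> {1}, take 1 (0->1 ok)
  t25 'x' -> {3}, take 3 (1->3 ok)
  t26 'x' -> {3}, take 3 (3->3 ok)
  t27 'z' -> {0,2}, take 0 (3->0 ok)
  t28 'z' -> {0,2}, take 2 (0->2 ok)
  t29 'y' -> {1}, take 1 (2->1 ok)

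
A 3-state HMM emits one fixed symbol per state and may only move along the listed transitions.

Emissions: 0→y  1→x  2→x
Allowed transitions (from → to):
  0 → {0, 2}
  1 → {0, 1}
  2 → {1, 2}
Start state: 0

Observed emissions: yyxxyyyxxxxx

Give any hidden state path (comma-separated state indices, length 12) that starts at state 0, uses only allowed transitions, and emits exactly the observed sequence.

  t0 'y' -> {0}, take 0 (start)
  t1 'y' -> {0}, take 0 (0->0 ok)
  t2 'x' -> {1,2}, take 2 (0->2 ok)
  t3 'x' -> {1,2}, take 1 (2->1 ok)
  t4 'y' -> {0}, take 0 (1->0 ok)
  t5 'y' -> {0}, take 0 (0->0 ok)
  t6 'y' -> {0}, take 0 (0->0 ok)
  t7 'x' -> {1,2}, take 2 (0->2 ok)
  t8 'x' -> {1,2}, take 2 (2->2 ok)
  t9 'x' -> {1,2}, take 2 (2->2 ok)
  t10 'x' -> {1,2}, take 2 (2->2 ok)
  t11 'x' -> {1,2}, take 2 (2->2 ok)

0,0,2,1,0,0,0,2,2,2,2,2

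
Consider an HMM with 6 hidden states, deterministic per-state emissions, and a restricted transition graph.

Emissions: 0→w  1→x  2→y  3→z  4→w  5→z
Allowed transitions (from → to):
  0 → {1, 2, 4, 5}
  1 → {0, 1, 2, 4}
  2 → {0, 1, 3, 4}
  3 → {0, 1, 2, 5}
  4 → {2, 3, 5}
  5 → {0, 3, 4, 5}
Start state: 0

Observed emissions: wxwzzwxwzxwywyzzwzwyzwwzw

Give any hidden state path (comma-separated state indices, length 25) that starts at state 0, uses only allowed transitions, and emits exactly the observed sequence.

  t0 'w' -> {0,4}, take 0 (start)
  t1 'x' -> {1}, take 1 (0->1 ok)
  t2 'w' -> {0,4}, take 0 (1->0 ok)
  t3 'z' -> {3,5}, take 5 (0->5 ok)
  t4 'z' -> {3,5}, take 5 (5->5 ok)
  t5 'w' -> {0,4}, take 0 (5->0 ok)
  t6 'x' -> {1}, take 1 (0->1 ok)
  t7 'w' -> {0,4}, take 4 (1->4 ok)
  t8 'z' -> {3,5}, take 3 (4->3 ok)
  t9 'x' -> {1}, take 1 (3->1 ok)
  t10 'w' -> {0,4}, take 4 (1->4 ok)
  t11 'y' -> {2}, take 2 (4->2 ok)
  t12 'w' -> {0,4}, take 4 (2->4 ok)
  t13 'y' -> {2}, take 2 (4->2 ok)
  t14 'z' -> {3,5}, take 3 (2->3 ok)
  t15 'z' -> {3,5}, take 5 (3->5 ok)
  t16 'w' -> {0,4}, take 4 (5->4 ok)
  t17 'z' -> {3,5}, take 5 (4->5 ok)
  t18 'w' -> {0,4}, take 0 (5->0 ok)
  t19 'y' -> {2}, take 2 (0->2 ok)
  t20 'z' -> {3,5}, take 3 (2->3 ok)
  t21 'w' -> {0,4}, take 0 (3->0 ok)
  t22 'w' -> {0,4}, take 4 (0->4 ok)
  t23 'z' -> {3,5}, take 3 (4->3 ok)
  t24 'w' -> {0,4}, take 0 (3->0 ok)

0,1,0,5,5,0,1,4,3,1,4,2,4,2,3,5,4,5,0,2,3,0,4,3,0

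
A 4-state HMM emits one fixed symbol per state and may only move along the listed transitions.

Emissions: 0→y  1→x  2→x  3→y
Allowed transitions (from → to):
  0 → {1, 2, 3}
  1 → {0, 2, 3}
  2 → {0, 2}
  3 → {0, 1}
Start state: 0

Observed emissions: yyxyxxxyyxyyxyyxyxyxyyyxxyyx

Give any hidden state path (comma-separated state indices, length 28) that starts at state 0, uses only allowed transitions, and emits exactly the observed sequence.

  pos 0: y in {0,3}, choose 0; start
  pos 1: y in {0,3}, choose 3; 0->3 ok
  pos 2: x in {1,2}, choose 1; 3->1 ok
  pos 3: y in {0,3}, choose 0; 1->0 ok
  pos 4: x in {1,2}, choose 1; 0->1 ok
  pos 5: x in {1,2}, choose 2; 1->2 ok
  pos 6: x in {1,2}, choose 2; 2->2 ok
  pos 7: y in {0,3}, choose 0; 2->0 ok
  pos 8: y in {0,3}, choose 3; 0->3 ok
  pos 9: x in {1,2}, choose 1; 3->1 ok
  pos 10: y in {0,3}, choose 0; 1->0 ok
  pos 11: y in {0,3}, choose 3; 0->3 ok
  pos 12: x in {1,2}, choose 1; 3->1 ok
  pos 13: y in {0,3}, choose 0; 1->0 ok
  pos 14: y in {0,3}, choose 3; 0->3 ok
  pos 15: x in {1,2}, choose 1; 3->1 ok
  pos 16: y in {0,3}, choose 0; 1->0 ok
  pos 17: x in {1,2}, choose 1; 0->1 ok
  pos 18: y in {0,3}, choose 0; 1->0 ok
  pos 19: x in {1,2}, choose 2; 0->2 ok
  pos 20: y in {0,3}, choose 0; 2->0 ok
  pos 21: y in {0,3}, choose 3; 0->3 ok
  pos 22: y in {0,3}, choose 0; 3->0 ok
  pos 23: x in {1,2}, choose 2; 0->2 ok
  pos 24: x in {1,2}, choose 2; 2->2 ok
  pos 25: y in {0,3}, choose 0; 2->0 ok
  pos 26: y in {0,3}, choose 3; 0->3 ok
  pos 27: x in {1,2}, choose 1; 3->1 ok

0,3,1,0,1,2,2,0,3,1,0,3,1,0,3,1,0,1,0,2,0,3,0,2,2,0,3,1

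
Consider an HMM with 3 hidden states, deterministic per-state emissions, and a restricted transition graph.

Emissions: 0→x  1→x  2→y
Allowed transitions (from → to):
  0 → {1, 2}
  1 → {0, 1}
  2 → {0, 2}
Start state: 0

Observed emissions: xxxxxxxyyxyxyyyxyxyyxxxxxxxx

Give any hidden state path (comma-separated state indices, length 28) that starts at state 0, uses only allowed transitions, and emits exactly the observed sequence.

0,1,1,0,1,1,0,2,2,0,2,0,2,2,2,0,2,0,2,2,0,1,1,0,1,1,1,0

  pos 0: x in {0,1}, choose 0; start
  pos 1: x in {0,1}, choose 1; 0->1 ok
  pos 2: x in {0,1}, choose 1; 1->1 ok
  pos 3: x in {0,1}, choose 0; 1->0 ok
  pos 4: x in {0,1}, choose 1; 0->1 ok
  pos 5: x in {0,1}, choose 1; 1->1 ok
  pos 6: x in {0,1}, choose 0; 1->0 ok
  pos 7: y in {2}, choose 2; 0->2 ok
  pos 8: y in {2}, choose 2; 2->2 ok
  pos 9: x in {0,1}, choose 0; 2->0 ok
  pos 10: y in {2}, choose 2; 0->2 ok
  pos 11: x in {0,1}, choose 0; 2->0 ok
  pos 12: y in {2}, choose 2; 0->2 ok
  pos 13: y in {2}, choose 2; 2->2 ok
  pos 14: y in {2}, choose 2; 2->2 ok
  pos 15: x in {0,1}, choose 0; 2->0 ok
  pos 16: y in {2}, choose 2; 0->2 ok
  pos 17: x in {0,1}, choose 0; 2->0 ok
  pos 18: y in {2}, choose 2; 0->2 ok
  pos 19: y in {2}, choose 2; 2->2 ok
  pos 20: x in {0,1}, choose 0; 2->0 ok
  pos 21: x in {0,1}, choose 1; 0->1 ok
  pos 22: x in {0,1}, choose 1; 1->1 ok
  pos 23: x in {0,1}, choose 0; 1->0 ok
  pos 24: x in {0,1}, choose 1; 0->1 ok
  pos 25: x in {0,1}, choose 1; 1->1 ok
  pos 26: x in {0,1}, choose 1; 1->1 ok
  pos 27: x in {0,1}, choose 0; 1->0 ok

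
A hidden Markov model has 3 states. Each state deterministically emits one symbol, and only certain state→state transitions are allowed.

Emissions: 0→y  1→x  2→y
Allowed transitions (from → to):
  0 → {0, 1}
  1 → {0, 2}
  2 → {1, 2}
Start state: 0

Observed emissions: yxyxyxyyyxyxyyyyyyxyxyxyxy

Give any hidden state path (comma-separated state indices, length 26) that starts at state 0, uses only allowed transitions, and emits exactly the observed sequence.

0,1,0,1,0,1,2,2,2,1,2,1,2,2,2,2,2,2,1,2,1,0,1,2,1,0

  pos 0: y in {0,2}, choose 0; start
  pos 1: x in {1}, choose 1; 0->1 ok
  pos 2: y in {0,2}, choose 0; 1->0 ok
  pos 3: x in {1}, choose 1; 0->1 ok
  pos 4: y in {0,2}, choose 0; 1->0 ok
  pos 5: x in {1}, choose 1; 0->1 ok
  pos 6: y in {0,2}, choose 2; 1->2 ok
  pos 7: y in {0,2}, choose 2; 2->2 ok
  pos 8: y in {0,2}, choose 2; 2->2 ok
  pos 9: x in {1}, choose 1; 2->1 ok
  pos 10: y in {0,2}, choose 2; 1->2 ok
  pos 11: x in {1}, choose 1; 2->1 ok
  pos 12: y in {0,2}, choose 2; 1->2 ok
  pos 13: y in {0,2}, choose 2; 2->2 ok
  pos 14: y in {0,2}, choose 2; 2->2 ok
  pos 15: y in {0,2}, choose 2; 2->2 ok
  pos 16: y in {0,2}, choose 2; 2->2 ok
  pos 17: y in {0,2}, choose 2; 2->2 ok
  pos 18: x in {1}, choose 1; 2->1 ok
  pos 19: y in {0,2}, choose 2; 1->2 ok
  pos 20: x in {1}, choose 1; 2->1 ok
  pos 21: y in {0,2}, choose 0; 1->0 ok
  pos 22: x in {1}, choose 1; 0->1 ok
  pos 23: y in {0,2}, choose 2; 1->2 ok
  pos 24: x in {1}, choose 1; 2->1 ok
  pos 25: y in {0,2}, choose 0; 1->0 ok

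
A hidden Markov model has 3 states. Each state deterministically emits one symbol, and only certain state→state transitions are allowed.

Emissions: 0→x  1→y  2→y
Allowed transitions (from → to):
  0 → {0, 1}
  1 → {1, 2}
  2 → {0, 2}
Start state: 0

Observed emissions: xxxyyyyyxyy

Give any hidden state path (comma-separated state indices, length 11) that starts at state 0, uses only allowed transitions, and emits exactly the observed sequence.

  t0 'x' -> {0}, take 0 (start)
  t1 'x' -> {0}, take 0 (0->0 ok)
  t2 'x' -> {0}, take 0 (0->0 ok)
  t3 'y' -> {1,2}, take 1 (0->1 ok)
  t4 'y' -> {1,2}, take 1 (1->1 ok)
  t5 'y' -> {1,2}, take 1 (1->1 ok)
  t6 'y' -> {1,2}, take 2 (1->2 ok)
  t7 'y' -> {1,2}, take 2 (2->2 ok)
  t8 'x' -> {0}, take 0 (2->0 ok)
  t9 'y' -> {1,2}, take 1 (0->1 ok)
  t10 'y' -> {1,2}, take 1 (1->1 ok)

0,0,0,1,1,1,2,2,0,1,1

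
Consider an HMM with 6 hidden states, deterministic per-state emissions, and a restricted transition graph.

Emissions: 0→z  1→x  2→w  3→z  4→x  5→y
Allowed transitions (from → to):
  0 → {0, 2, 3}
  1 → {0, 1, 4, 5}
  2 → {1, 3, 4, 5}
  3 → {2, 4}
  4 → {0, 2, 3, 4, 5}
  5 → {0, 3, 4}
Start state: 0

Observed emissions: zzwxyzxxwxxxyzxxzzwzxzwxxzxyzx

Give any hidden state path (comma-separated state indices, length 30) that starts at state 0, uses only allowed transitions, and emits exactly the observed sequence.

0,3,2,4,5,3,4,4,2,1,4,4,5,3,4,4,0,0,2,3,4,3,2,4,4,3,4,5,3,4

  0: obs=z cand={0,3} pick 0 [start]
  1: obs=z cand={0,3} pick 3 [0->3 ok]
  2: obs=w cand={2} pick 2 [3->2 ok]
  3: obs=x cand={1,4} pick 4 [2->4 ok]
  4: obs=y cand={5} pick 5 [4->5 ok]
  5: obs=z cand={0,3} pick 3 [5->3 ok]
  6: obs=x cand={1,4} pick 4 [3->4 ok]
  7: obs=x cand={1,4} pick 4 [4->4 ok]
  8: obs=w cand={2} pick 2 [4->2 ok]
  9: obs=x cand={1,4} pick 1 [2->1 ok]
  10: obs=x cand={1,4} pick 4 [1->4 ok]
  11: obs=x cand={1,4} pick 4 [4->4 ok]
  12: obs=y cand={5} pick 5 [4->5 ok]
  13: obs=z cand={0,3} pick 3 [5->3 ok]
  14: obs=x cand={1,4} pick 4 [3->4 ok]
  15: obs=x cand={1,4} pick 4 [4->4 ok]
  16: obs=z cand={0,3} pick 0 [4->0 ok]
  17: obs=z cand={0,3} pick 0 [0->0 ok]
  18: obs=w cand={2} pick 2 [0->2 ok]
  19: obs=z cand={0,3} pick 3 [2->3 ok]
  20: obs=x cand={1,4} pick 4 [3->4 ok]
  21: obs=z cand={0,3} pick 3 [4->3 ok]
  22: obs=w cand={2} pick 2 [3->2 ok]
  23: obs=x cand={1,4} pick 4 [2->4 ok]
  24: obs=x cand={1,4} pick 4 [4->4 ok]
  25: obs=z cand={0,3} pick 3 [4->3 ok]
  26: obs=x cand={1,4} pick 4 [3->4 ok]
  27: obs=y cand={5} pick 5 [4->5 ok]
  28: obs=z cand={0,3} pick 3 [5->3 ok]
  29: obs=x cand={1,4} pick 4 [3->4 ok]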